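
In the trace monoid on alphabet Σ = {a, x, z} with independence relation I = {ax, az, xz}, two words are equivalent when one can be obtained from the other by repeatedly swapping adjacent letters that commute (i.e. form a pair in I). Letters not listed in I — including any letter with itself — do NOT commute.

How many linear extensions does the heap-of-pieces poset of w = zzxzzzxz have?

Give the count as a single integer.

28

drop 0:z onto floor
drop 1:z onto {0:z}
drop 2:x onto floor
drop 3:z onto {1:z}
drop 4:z onto {3:z}
drop 5:z onto {4:z}
drop 6:x onto {2:x}
drop 7:z onto {5:z}
ground layer = {0:z, 2:x}
drop-orders for the pieces not yet dropped (sum over which currently-grounded one goes next):
  1 to go: {6} 1  {7} 1
  2 to go: {2,6} 1  {5,7} 1  {6,7} 2
  3 to go: {2,6,7} 3  {4,5,7} 1  {5,6,7} 3
  4 to go: {2,5,6,7} 6  {3,4,5,7} 1  {4,5,6,7} 4
  5 to go: {1,3,4,5,7} 1  {2,4,5,6,7} 10  {3,4,5,6,7} 5
  6 to go: {0,1,3,4,5,7} 1  {1,3,4,5,6,7} 6  {2,3,4,5,6,7} 15
  if 0:z drops first: 21 orders
  if 2:x drops first: 7 orders
heap linearizations: 28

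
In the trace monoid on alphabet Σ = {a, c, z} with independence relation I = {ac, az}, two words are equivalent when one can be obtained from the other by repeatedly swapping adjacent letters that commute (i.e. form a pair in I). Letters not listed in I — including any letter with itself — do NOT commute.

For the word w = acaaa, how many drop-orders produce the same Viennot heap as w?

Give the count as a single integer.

5

0(a) covers ∅
1(c) covers ∅
2(a) covers 0:a
3(a) covers 2:a
4(a) covers 3:a
floor of heap: 0:a, 1:c
completions by unplaced set U, small U first (add the entries for U minus each lowest piece of U):
  |U|=1: {1}:1  {4}:1
  |U|=2: {1,4}:2  {3,4}:1
  |U|=3: {1,3,4}:3  {2,3,4}:1
  start at 0(a): 4
  start at 1(c): 1
sum over floor = 5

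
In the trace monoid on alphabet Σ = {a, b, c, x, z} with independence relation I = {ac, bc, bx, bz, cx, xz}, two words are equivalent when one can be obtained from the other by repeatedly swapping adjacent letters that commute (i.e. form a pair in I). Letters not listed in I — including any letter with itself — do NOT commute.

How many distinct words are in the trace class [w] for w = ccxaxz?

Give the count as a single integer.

16

#0=c has no predecessor
#1=c depends on [0:c]
#2=x has no predecessor
#3=a depends on [2:x]
#4=x depends on [3:a]
#5=z depends on [1:c, 3:a]
sources: [0:c, 2:x]
N(rest) = Σ N(rest − s) over sources s of rest; N(one piece) = 1:
  size 1 → [4]=1  [5]=1
  size 2 → [1,5]=1  [4,5]=2
  size 3 → [0,1,5]=1  [1,4,5]=3  [3,4,5]=2
  size 4 → [0,1,4,5]=4  [1,3,4,5]=5  [2,3,4,5]=2
  first=0(c) contributes 7
  first=2(x) contributes 9
|[w]| = 16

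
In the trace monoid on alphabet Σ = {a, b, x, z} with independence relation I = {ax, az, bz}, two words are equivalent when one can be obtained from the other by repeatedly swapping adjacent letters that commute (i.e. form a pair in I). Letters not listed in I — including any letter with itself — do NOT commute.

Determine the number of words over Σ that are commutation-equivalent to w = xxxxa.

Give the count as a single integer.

0(x) covers ∅
1(x) covers 0:x
2(x) covers 1:x
3(x) covers 2:x
4(a) covers ∅
floor of heap: 0:x, 4:a
completions by unplaced set U, small U first (add the entries for U minus each lowest piece of U):
  |U|=1: {3}:1  {4}:1
  |U|=2: {2,3}:1  {3,4}:2
  |U|=3: {1,2,3}:1  {2,3,4}:3
  start at 0(x): 4
  start at 4(a): 1
sum over floor = 5

5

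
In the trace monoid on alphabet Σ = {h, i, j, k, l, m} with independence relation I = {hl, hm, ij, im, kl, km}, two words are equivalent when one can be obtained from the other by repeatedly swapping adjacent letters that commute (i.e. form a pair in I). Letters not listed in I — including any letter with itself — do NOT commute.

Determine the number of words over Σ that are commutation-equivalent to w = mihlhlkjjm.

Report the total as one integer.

drop 0:m onto floor
drop 1:i onto floor
drop 2:h onto {1:i}
drop 3:l onto {0:m, 1:i}
drop 4:h onto {2:h}
drop 5:l onto {3:l}
drop 6:k onto {4:h}
drop 7:j onto {5:l, 6:k}
drop 8:j onto {7:j}
drop 9:m onto {8:j}
ground layer = {0:m, 1:i}
drop-orders for the pieces not yet dropped (sum over which currently-grounded one goes next):
  1 to go: {9} 1
  2 to go: {8,9} 1
  3 to go: {7,8,9} 1
  4 to go: {5,7,8,9} 1  {6,7,8,9} 1
  5 to go: {3,5,7,8,9} 1  {4,6,7,8,9} 1  {5,6,7,8,9} 2
  6 to go: {0,3,5,7,8,9} 1  {2,4,6,7,8,9} 1  {3,5,6,7,8,9} 3  {4,5,6,7,8,9} 3
  7 to go: {0,3,5,6,7,8,9} 4  {2,4,5,6,7,8,9} 4  {3,4,5,6,7,8,9} 6
  8 to go: {0,3,4,5,6,7,8,9} 10  {2,3,4,5,6,7,8,9} 10
  if 0:m drops first: 10 orders
  if 1:i drops first: 20 orders
heap linearizations: 30

30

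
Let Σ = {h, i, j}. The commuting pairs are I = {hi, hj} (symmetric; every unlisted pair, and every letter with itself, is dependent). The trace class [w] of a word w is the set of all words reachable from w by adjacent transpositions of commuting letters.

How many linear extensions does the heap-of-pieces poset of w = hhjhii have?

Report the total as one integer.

0(h) covers ∅
1(h) covers 0:h
2(j) covers ∅
3(h) covers 1:h
4(i) covers 2:j
5(i) covers 4:i
floor of heap: 0:h, 2:j
completions by unplaced set U, small U first (add the entries for U minus each lowest piece of U):
  |U|=1: {3}:1  {5}:1
  |U|=2: {1,3}:1  {3,5}:2  {4,5}:1
  |U|=3: {0,1,3}:1  {1,3,5}:3  {2,4,5}:1  {3,4,5}:3
  |U|=4: {0,1,3,5}:4  {1,3,4,5}:6  {2,3,4,5}:4
  start at 0(h): 10
  start at 2(j): 10
sum over floor = 20

20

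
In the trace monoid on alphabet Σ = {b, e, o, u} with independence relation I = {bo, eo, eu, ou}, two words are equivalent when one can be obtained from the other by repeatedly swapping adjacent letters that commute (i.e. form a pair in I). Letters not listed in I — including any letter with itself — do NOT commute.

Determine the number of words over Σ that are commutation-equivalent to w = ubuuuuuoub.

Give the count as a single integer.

10

piece 0:u — minimal
piece 1:b rests on {0:u}
piece 2:u rests on {1:b}
piece 3:u rests on {2:u}
piece 4:u rests on {3:u}
piece 5:u rests on {4:u}
piece 6:u rests on {5:u}
piece 7:o — minimal
piece 8:u rests on {6:u}
piece 9:b rests on {8:u}
minimal pieces: {0:u, 7:o}
ways to finish when only these pieces remain (= sum over removing one remaining piece with nothing left below it):
  1 left: {7}→1  {9}→1
  2 left: {7,9}→2  {8,9}→1
  3 left: {6,8,9}→1  {7,8,9}→3
  4 left: {5,6,8,9}→1  {6,7,8,9}→4
  5 left: {4,5,6,8,9}→1  {5,6,7,8,9}→5
  6 left: {3,4,5,6,8,9}→1  {4,5,6,7,8,9}→6
  7 left: {2,3,4,5,6,8,9}→1  {3,4,5,6,7,8,9}→7
  8 left: {1,2,3,4,5,6,8,9}→1  {2,3,4,5,6,7,8,9}→8
  placing 0:u first → 9 extensions
  placing 7:o first → 1 extensions
total linear extensions = 10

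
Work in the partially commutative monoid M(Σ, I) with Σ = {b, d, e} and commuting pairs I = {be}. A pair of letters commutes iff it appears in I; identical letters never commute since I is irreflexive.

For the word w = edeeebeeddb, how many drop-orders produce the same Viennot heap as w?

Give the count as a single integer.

6

piece 0:e — minimal
piece 1:d rests on {0:e}
piece 2:e rests on {1:d}
piece 3:e rests on {2:e}
piece 4:e rests on {3:e}
piece 5:b rests on {1:d}
piece 6:e rests on {4:e}
piece 7:e rests on {6:e}
piece 8:d rests on {5:b, 7:e}
piece 9:d rests on {8:d}
piece 10:b rests on {9:d}
minimal pieces: {0:e}
ways to finish when only these pieces remain (= sum over removing one remaining piece with nothing left below it):
  1 left: {10}→1
  2 left: {9,10}→1
  3 left: {8,9,10}→1
  4 left: {5,8,9,10}→1  {7,8,9,10}→1
  5 left: {5,7,8,9,10}→2  {6,7,8,9,10}→1
  6 left: {4,6,7,8,9,10}→1  {5,6,7,8,9,10}→3
  7 left: {3,4,6,7,8,9,10}→1  {4,5,6,7,8,9,10}→4
  8 left: {2,3,4,6,7,8,9,10}→1  {3,4,5,6,7,8,9,10}→5
  9 left: {2,3,4,5,6,7,8,9,10}→6
  placing 0:e first → 6 extensions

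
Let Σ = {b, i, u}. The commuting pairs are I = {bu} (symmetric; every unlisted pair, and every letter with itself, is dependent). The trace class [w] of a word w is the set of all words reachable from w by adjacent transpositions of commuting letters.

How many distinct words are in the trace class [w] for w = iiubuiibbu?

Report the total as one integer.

9

drop 0:i onto floor
drop 1:i onto {0:i}
drop 2:u onto {1:i}
drop 3:b onto {1:i}
drop 4:u onto {2:u}
drop 5:i onto {3:b, 4:u}
drop 6:i onto {5:i}
drop 7:b onto {6:i}
drop 8:b onto {7:b}
drop 9:u onto {6:i}
ground layer = {0:i}
drop-orders for the pieces not yet dropped (sum over which currently-grounded one goes next):
  1 to go: {8} 1  {9} 1
  2 to go: {7,8} 1  {8,9} 2
  3 to go: {7,8,9} 3
  4 to go: {6,7,8,9} 3
  5 to go: {5,6,7,8,9} 3
  6 to go: {3,5,6,7,8,9} 3  {4,5,6,7,8,9} 3
  7 to go: {2,4,5,6,7,8,9} 3  {3,4,5,6,7,8,9} 6
  8 to go: {2,3,4,5,6,7,8,9} 9
  if 0:i drops first: 9 orders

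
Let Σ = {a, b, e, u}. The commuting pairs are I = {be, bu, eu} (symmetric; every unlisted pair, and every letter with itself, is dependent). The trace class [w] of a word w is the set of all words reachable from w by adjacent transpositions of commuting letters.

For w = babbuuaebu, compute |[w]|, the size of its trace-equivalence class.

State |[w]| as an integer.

piece 0:b — minimal
piece 1:a rests on {0:b}
piece 2:b rests on {1:a}
piece 3:b rests on {2:b}
piece 4:u rests on {1:a}
piece 5:u rests on {4:u}
piece 6:a rests on {3:b, 5:u}
piece 7:e rests on {6:a}
piece 8:b rests on {6:a}
piece 9:u rests on {6:a}
minimal pieces: {0:b}
ways to finish when only these pieces remain (= sum over removing one remaining piece with nothing left below it):
  1 left: {7}→1  {8}→1  {9}→1
  2 left: {7,8}→2  {7,9}→2  {8,9}→2
  3 left: {7,8,9}→6
  4 left: {6,7,8,9}→6
  5 left: {3,6,7,8,9}→6  {5,6,7,8,9}→6
  6 left: {2,3,6,7,8,9}→6  {3,5,6,7,8,9}→12  {4,5,6,7,8,9}→6
  7 left: {2,3,5,6,7,8,9}→18  {3,4,5,6,7,8,9}→18
  8 left: {2,3,4,5,6,7,8,9}→36
  placing 0:b first → 36 extensions

36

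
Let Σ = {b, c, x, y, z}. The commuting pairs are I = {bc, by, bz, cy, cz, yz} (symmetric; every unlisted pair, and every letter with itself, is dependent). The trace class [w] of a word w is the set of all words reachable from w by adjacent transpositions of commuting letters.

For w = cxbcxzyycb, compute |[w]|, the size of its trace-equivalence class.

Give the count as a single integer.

piece 0:c — minimal
piece 1:x rests on {0:c}
piece 2:b rests on {1:x}
piece 3:c rests on {1:x}
piece 4:x rests on {2:b, 3:c}
piece 5:z rests on {4:x}
piece 6:y rests on {4:x}
piece 7:y rests on {6:y}
piece 8:c rests on {4:x}
piece 9:b rests on {4:x}
minimal pieces: {0:c}
ways to finish when only these pieces remain (= sum over removing one remaining piece with nothing left below it):
  1 left: {5}→1  {7}→1  {8}→1  {9}→1
  2 left: {5,7}→2  {5,8}→2  {5,9}→2  {6,7}→1  {7,8}→2  {7,9}→2  {8,9}→2
  3 left: {5,6,7}→3  {5,7,8}→6  {5,7,9}→6  {5,8,9}→6  {6,7,8}→3  {6,7,9}→3  {7,8,9}→6
  4 left: {5,6,7,8}→12  {5,6,7,9}→12  {5,7,8,9}→24  {6,7,8,9}→12
  5 left: {5,6,7,8,9}→60
  6 left: {4,5,6,7,8,9}→60
  7 left: {2,4,5,6,7,8,9}→60  {3,4,5,6,7,8,9}→60
  8 left: {2,3,4,5,6,7,8,9}→120
  placing 0:c first → 120 extensions

120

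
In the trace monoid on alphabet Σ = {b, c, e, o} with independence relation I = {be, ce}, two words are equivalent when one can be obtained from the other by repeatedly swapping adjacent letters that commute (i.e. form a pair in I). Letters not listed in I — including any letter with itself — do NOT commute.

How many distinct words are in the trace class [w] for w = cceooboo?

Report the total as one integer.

3

0(c) covers ∅
1(c) covers 0:c
2(e) covers ∅
3(o) covers 1:c, 2:e
4(o) covers 3:o
5(b) covers 4:o
6(o) covers 5:b
7(o) covers 6:o
floor of heap: 0:c, 2:e
completions by unplaced set U, small U first (add the entries for U minus each lowest piece of U):
  |U|=1: {7}:1
  |U|=2: {6,7}:1
  |U|=3: {5,6,7}:1
  |U|=4: {4,5,6,7}:1
  |U|=5: {3,4,5,6,7}:1
  |U|=6: {1,3,4,5,6,7}:1  {2,3,4,5,6,7}:1
  start at 0(c): 2
  start at 2(e): 1
sum over floor = 3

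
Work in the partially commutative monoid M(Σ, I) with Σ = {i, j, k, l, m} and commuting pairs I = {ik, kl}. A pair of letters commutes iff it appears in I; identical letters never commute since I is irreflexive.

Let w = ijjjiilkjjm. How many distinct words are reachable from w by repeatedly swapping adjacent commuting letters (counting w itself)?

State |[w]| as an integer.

#0=i has no predecessor
#1=j depends on [0:i]
#2=j depends on [1:j]
#3=j depends on [2:j]
#4=i depends on [3:j]
#5=i depends on [4:i]
#6=l depends on [5:i]
#7=k depends on [3:j]
#8=j depends on [6:l, 7:k]
#9=j depends on [8:j]
#10=m depends on [9:j]
sources: [0:i]
N(rest) = Σ N(rest − s) over sources s of rest; N(one piece) = 1:
  size 1 → [10]=1
  size 2 → [9,10]=1
  size 3 → [8,9,10]=1
  size 4 → [6,8,9,10]=1  [7,8,9,10]=1
  size 5 → [5,6,8,9,10]=1  [6,7,8,9,10]=2
  size 6 → [4,5,6,8,9,10]=1  [5,6,7,8,9,10]=3
  size 7 → [4,5,6,7,8,9,10]=4
  size 8 → [3,4,5,6,7,8,9,10]=4
  size 9 → [2,3,4,5,6,7,8,9,10]=4
  first=0(i) contributes 4

4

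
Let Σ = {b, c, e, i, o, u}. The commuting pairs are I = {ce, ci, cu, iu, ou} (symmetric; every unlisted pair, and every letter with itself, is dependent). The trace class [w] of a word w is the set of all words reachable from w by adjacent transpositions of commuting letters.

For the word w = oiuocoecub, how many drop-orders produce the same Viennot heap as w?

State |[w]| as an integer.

piece 0:o — minimal
piece 1:i rests on {0:o}
piece 2:u — minimal
piece 3:o rests on {1:i}
piece 4:c rests on {3:o}
piece 5:o rests on {4:c}
piece 6:e rests on {2:u, 5:o}
piece 7:c rests on {5:o}
piece 8:u rests on {6:e}
piece 9:b rests on {7:c, 8:u}
minimal pieces: {0:o, 2:u}
ways to finish when only these pieces remain (= sum over removing one remaining piece with nothing left below it):
  1 left: {9}→1
  2 left: {7,9}→1  {8,9}→1
  3 left: {6,8,9}→1  {7,8,9}→2
  4 left: {2,6,8,9}→1  {6,7,8,9}→3
  5 left: {2,6,7,8,9}→4  {5,6,7,8,9}→3
  6 left: {2,5,6,7,8,9}→7  {4,5,6,7,8,9}→3
  7 left: {2,4,5,6,7,8,9}→10  {3,4,5,6,7,8,9}→3
  8 left: {1,3,4,5,6,7,8,9}→3  {2,3,4,5,6,7,8,9}→13
  placing 0:o first → 16 extensions
  placing 2:u first → 3 extensions
total linear extensions = 19

19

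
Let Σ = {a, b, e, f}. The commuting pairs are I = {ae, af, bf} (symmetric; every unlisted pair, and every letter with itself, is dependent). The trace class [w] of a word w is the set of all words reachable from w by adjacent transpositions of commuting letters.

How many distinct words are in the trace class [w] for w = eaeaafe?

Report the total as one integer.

35

drop 0:e onto floor
drop 1:a onto floor
drop 2:e onto {0:e}
drop 3:a onto {1:a}
drop 4:a onto {3:a}
drop 5:f onto {2:e}
drop 6:e onto {5:f}
ground layer = {0:e, 1:a}
drop-orders for the pieces not yet dropped (sum over which currently-grounded one goes next):
  1 to go: {4} 1  {6} 1
  2 to go: {3,4} 1  {4,6} 2  {5,6} 1
  3 to go: {1,3,4} 1  {2,5,6} 1  {3,4,6} 3  {4,5,6} 3
  4 to go: {0,2,5,6} 1  {1,3,4,6} 4  {2,4,5,6} 4  {3,4,5,6} 6
  5 to go: {0,2,4,5,6} 5  {1,3,4,5,6} 10  {2,3,4,5,6} 10
  if 0:e drops first: 20 orders
  if 1:a drops first: 15 orders
heap linearizations: 35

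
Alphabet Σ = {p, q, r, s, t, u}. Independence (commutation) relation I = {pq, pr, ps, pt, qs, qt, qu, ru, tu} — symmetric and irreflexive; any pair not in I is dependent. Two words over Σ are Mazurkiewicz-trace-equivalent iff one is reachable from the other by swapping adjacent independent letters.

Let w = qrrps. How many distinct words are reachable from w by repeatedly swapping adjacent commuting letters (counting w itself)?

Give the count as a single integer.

5

#0=q has no predecessor
#1=r depends on [0:q]
#2=r depends on [1:r]
#3=p has no predecessor
#4=s depends on [2:r]
sources: [0:q, 3:p]
N(rest) = Σ N(rest − s) over sources s of rest; N(one piece) = 1:
  size 1 → [3]=1  [4]=1
  size 2 → [2,4]=1  [3,4]=2
  size 3 → [1,2,4]=1  [2,3,4]=3
  first=0(q) contributes 4
  first=3(p) contributes 1
|[w]| = 5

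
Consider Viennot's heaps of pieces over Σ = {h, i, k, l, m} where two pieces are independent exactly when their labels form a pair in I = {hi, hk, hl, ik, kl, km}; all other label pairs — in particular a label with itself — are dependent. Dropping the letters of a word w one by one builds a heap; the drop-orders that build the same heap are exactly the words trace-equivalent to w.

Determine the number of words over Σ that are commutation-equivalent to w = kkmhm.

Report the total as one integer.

piece 0:k — minimal
piece 1:k rests on {0:k}
piece 2:m — minimal
piece 3:h rests on {2:m}
piece 4:m rests on {3:h}
minimal pieces: {0:k, 2:m}
ways to finish when only these pieces remain (= sum over removing one remaining piece with nothing left below it):
  1 left: {1}→1  {4}→1
  2 left: {0,1}→1  {1,4}→2  {3,4}→1
  3 left: {0,1,4}→3  {1,3,4}→3  {2,3,4}→1
  placing 0:k first → 4 extensions
  placing 2:m first → 6 extensions
total linear extensions = 10

10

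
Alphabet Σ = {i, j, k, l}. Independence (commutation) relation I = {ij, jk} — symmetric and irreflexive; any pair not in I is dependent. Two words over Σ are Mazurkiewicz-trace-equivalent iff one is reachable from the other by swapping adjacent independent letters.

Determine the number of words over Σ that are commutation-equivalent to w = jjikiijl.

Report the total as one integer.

35

piece 0:j — minimal
piece 1:j rests on {0:j}
piece 2:i — minimal
piece 3:k rests on {2:i}
piece 4:i rests on {3:k}
piece 5:i rests on {4:i}
piece 6:j rests on {1:j}
piece 7:l rests on {5:i, 6:j}
minimal pieces: {0:j, 2:i}
ways to finish when only these pieces remain (= sum over removing one remaining piece with nothing left below it):
  1 left: {7}→1
  2 left: {5,7}→1  {6,7}→1
  3 left: {1,6,7}→1  {4,5,7}→1  {5,6,7}→2
  4 left: {0,1,6,7}→1  {1,5,6,7}→3  {3,4,5,7}→1  {4,5,6,7}→3
  5 left: {0,1,5,6,7}→4  {1,4,5,6,7}→6  {2,3,4,5,7}→1  {3,4,5,6,7}→4
  6 left: {0,1,4,5,6,7}→10  {1,3,4,5,6,7}→10  {2,3,4,5,6,7}→5
  placing 0:j first → 15 extensions
  placing 2:i first → 20 extensions
total linear extensions = 35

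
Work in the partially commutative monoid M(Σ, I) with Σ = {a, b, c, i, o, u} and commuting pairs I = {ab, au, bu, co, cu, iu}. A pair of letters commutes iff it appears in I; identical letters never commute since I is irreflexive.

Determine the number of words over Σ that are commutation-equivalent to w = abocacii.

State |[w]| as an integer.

4

piece 0:a — minimal
piece 1:b — minimal
piece 2:o rests on {0:a, 1:b}
piece 3:c rests on {0:a, 1:b}
piece 4:a rests on {2:o, 3:c}
piece 5:c rests on {4:a}
piece 6:i rests on {5:c}
piece 7:i rests on {6:i}
minimal pieces: {0:a, 1:b}
ways to finish when only these pieces remain (= sum over removing one remaining piece with nothing left below it):
  1 left: {7}→1
  2 left: {6,7}→1
  3 left: {5,6,7}→1
  4 left: {4,5,6,7}→1
  5 left: {2,4,5,6,7}→1  {3,4,5,6,7}→1
  6 left: {2,3,4,5,6,7}→2
  placing 0:a first → 2 extensions
  placing 1:b first → 2 extensions
total linear extensions = 4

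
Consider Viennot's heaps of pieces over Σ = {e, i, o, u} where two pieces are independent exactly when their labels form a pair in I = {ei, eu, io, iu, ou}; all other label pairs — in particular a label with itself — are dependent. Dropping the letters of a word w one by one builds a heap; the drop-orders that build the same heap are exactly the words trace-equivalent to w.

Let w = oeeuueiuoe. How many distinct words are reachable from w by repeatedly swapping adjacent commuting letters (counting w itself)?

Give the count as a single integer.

#0=o has no predecessor
#1=e depends on [0:o]
#2=e depends on [1:e]
#3=u has no predecessor
#4=u depends on [3:u]
#5=e depends on [2:e]
#6=i has no predecessor
#7=u depends on [4:u]
#8=o depends on [5:e]
#9=e depends on [8:o]
sources: [0:o, 3:u, 6:i]
N(rest) = Σ N(rest − s) over sources s of rest; N(one piece) = 1:
  size 1 → [6]=1  [7]=1  [9]=1
  size 2 → [4,7]=1  [6,7]=2  [6,9]=2  [7,9]=2  [8,9]=1
  size 3 → [3,4,7]=1  [4,6,7]=3  [4,7,9]=3  [5,8,9]=1  [6,7,9]=6  [6,8,9]=3  [7,8,9]=3
  size 4 → [2,5,8,9]=1  [3,4,6,7]=4  [3,4,7,9]=4  [4,6,7,9]=12  [4,7,8,9]=6  [5,6,8,9]=4  [5,7,8,9]=4  [6,7,8,9]=12
  size 5 → [1,2,5,8,9]=1  [2,5,6,8,9]=5  [2,5,7,8,9]=5  [3,4,6,7,9]=20  [3,4,7,8,9]=10  [4,5,7,8,9]=10  [4,6,7,8,9]=30  [5,6,7,8,9]=20
  size 6 → [0,1,2,5,8,9]=1  [1,2,5,6,8,9]=6  [1,2,5,7,8,9]=6  [2,4,5,7,8,9]=15  [2,5,6,7,8,9]=30  [3,4,5,7,8,9]=20  [3,4,6,7,8,9]=60  [4,5,6,7,8,9]=60
  size 7 → [0,1,2,5,6,8,9]=7  [0,1,2,5,7,8,9]=7  [1,2,4,5,7,8,9]=21  [1,2,5,6,7,8,9]=42  [2,3,4,5,7,8,9]=35  [2,4,5,6,7,8,9]=105  [3,4,5,6,7,8,9]=140
  size 8 → [0,1,2,4,5,7,8,9]=28  [0,1,2,5,6,7,8,9]=56  [1,2,3,4,5,7,8,9]=56  [1,2,4,5,6,7,8,9]=168  [2,3,4,5,6,7,8,9]=280
  first=0(o) contributes 504
  first=3(u) contributes 252
  first=6(i) contributes 84
|[w]| = 840

840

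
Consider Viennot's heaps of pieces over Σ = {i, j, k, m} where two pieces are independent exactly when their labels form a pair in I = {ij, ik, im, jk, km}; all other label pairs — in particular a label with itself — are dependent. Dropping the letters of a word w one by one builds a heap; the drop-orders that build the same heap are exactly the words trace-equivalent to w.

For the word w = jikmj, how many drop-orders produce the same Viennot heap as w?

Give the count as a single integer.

#0=j has no predecessor
#1=i has no predecessor
#2=k has no predecessor
#3=m depends on [0:j]
#4=j depends on [3:m]
sources: [0:j, 1:i, 2:k]
N(rest) = Σ N(rest − s) over sources s of rest; N(one piece) = 1:
  size 1 → [1]=1  [2]=1  [4]=1
  size 2 → [1,2]=2  [1,4]=2  [2,4]=2  [3,4]=1
  size 3 → [0,3,4]=1  [1,2,4]=6  [1,3,4]=3  [2,3,4]=3
  first=0(j) contributes 12
  first=1(i) contributes 4
  first=2(k) contributes 4
|[w]| = 20

20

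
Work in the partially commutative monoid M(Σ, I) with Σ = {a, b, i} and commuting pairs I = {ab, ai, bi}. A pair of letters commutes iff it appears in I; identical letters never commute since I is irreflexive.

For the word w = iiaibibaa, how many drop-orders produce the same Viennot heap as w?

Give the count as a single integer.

drop 0:i onto floor
drop 1:i onto {0:i}
drop 2:a onto floor
drop 3:i onto {1:i}
drop 4:b onto floor
drop 5:i onto {3:i}
drop 6:b onto {4:b}
drop 7:a onto {2:a}
drop 8:a onto {7:a}
ground layer = {0:i, 2:a, 4:b}
drop-orders for the pieces not yet dropped (sum over which currently-grounded one goes next):
  1 to go: {5} 1  {6} 1  {8} 1
  2 to go: {3,5} 1  {4,6} 1  {5,6} 2  {5,8} 2  {6,8} 2  {7,8} 1
  3 to go: {1,3,5} 1  {2,7,8} 1  {3,5,6} 3  {3,5,8} 3  {4,5,6} 3  {4,6,8} 3  {5,6,8} 6  {5,7,8} 3  {6,7,8} 3
  4 to go: {0,1,3,5} 1  {1,3,5,6} 4  {1,3,5,8} 4  {2,5,7,8} 4  {2,6,7,8} 4  {3,4,5,6} 6  {3,5,6,8} 12  {3,5,7,8} 6  {4,5,6,8} 12  {4,6,7,8} 6  {5,6,7,8} 12
  5 to go: {0,1,3,5,6} 5  {0,1,3,5,8} 5  {1,3,4,5,6} 10  {1,3,5,6,8} 20  {1,3,5,7,8} 10  {2,3,5,7,8} 10  {2,4,6,7,8} 10  {2,5,6,7,8} 20  {3,4,5,6,8} 30  {3,5,6,7,8} 30  {4,5,6,7,8} 30
  6 to go: {0,1,3,4,5,6} 15  {0,1,3,5,6,8} 30  {0,1,3,5,7,8} 15  {1,2,3,5,7,8} 20  {1,3,4,5,6,8} 60  {1,3,5,6,7,8} 60  {2,3,5,6,7,8} 60  {2,4,5,6,7,8} 60  {3,4,5,6,7,8} 90
  7 to go: {0,1,2,3,5,7,8} 35  {0,1,3,4,5,6,8} 105  {0,1,3,5,6,7,8} 105  {1,2,3,5,6,7,8} 140  {1,3,4,5,6,7,8} 210  {2,3,4,5,6,7,8} 210
  if 0:i drops first: 560 orders
  if 2:a drops first: 420 orders
  if 4:b drops first: 280 orders
heap linearizations: 1260

1260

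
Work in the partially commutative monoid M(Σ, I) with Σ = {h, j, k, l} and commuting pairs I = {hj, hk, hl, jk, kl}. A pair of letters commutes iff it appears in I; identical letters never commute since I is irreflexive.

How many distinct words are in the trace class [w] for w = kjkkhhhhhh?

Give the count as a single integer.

840

#0=k has no predecessor
#1=j has no predecessor
#2=k depends on [0:k]
#3=k depends on [2:k]
#4=h has no predecessor
#5=h depends on [4:h]
#6=h depends on [5:h]
#7=h depends on [6:h]
#8=h depends on [7:h]
#9=h depends on [8:h]
sources: [0:k, 1:j, 4:h]
N(rest) = Σ N(rest − s) over sources s of rest; N(one piece) = 1:
  size 1 → [1]=1  [3]=1  [9]=1
  size 2 → [1,3]=2  [1,9]=2  [2,3]=1  [3,9]=2  [8,9]=1
  size 3 → [0,2,3]=1  [1,2,3]=3  [1,3,9]=6  [1,8,9]=3  [2,3,9]=3  [3,8,9]=3  [7,8,9]=1
  size 4 → [0,1,2,3]=4  [0,2,3,9]=4  [1,2,3,9]=12  [1,3,8,9]=12  [1,7,8,9]=4  [2,3,8,9]=6  [3,7,8,9]=4  [6,7,8,9]=1
  size 5 → [0,1,2,3,9]=20  [0,2,3,8,9]=10  [1,2,3,8,9]=30  [1,3,7,8,9]=20  [1,6,7,8,9]=5  [2,3,7,8,9]=10  [3,6,7,8,9]=5  [5,6,7,8,9]=1
  size 6 → [0,1,2,3,8,9]=60  [0,2,3,7,8,9]=20  [1,2,3,7,8,9]=60  [1,3,6,7,8,9]=30  [1,5,6,7,8,9]=6  [2,3,6,7,8,9]=15  [3,5,6,7,8,9]=6  [4,5,6,7,8,9]=1
  size 7 → [0,1,2,3,7,8,9]=140  [0,2,3,6,7,8,9]=35  [1,2,3,6,7,8,9]=105  [1,3,5,6,7,8,9]=42  [1,4,5,6,7,8,9]=7  [2,3,5,6,7,8,9]=21  [3,4,5,6,7,8,9]=7
  size 8 → [0,1,2,3,6,7,8,9]=280  [0,2,3,5,6,7,8,9]=56  [1,2,3,5,6,7,8,9]=168  [1,3,4,5,6,7,8,9]=56  [2,3,4,5,6,7,8,9]=28
  first=0(k) contributes 252
  first=1(j) contributes 84
  first=4(h) contributes 504
|[w]| = 840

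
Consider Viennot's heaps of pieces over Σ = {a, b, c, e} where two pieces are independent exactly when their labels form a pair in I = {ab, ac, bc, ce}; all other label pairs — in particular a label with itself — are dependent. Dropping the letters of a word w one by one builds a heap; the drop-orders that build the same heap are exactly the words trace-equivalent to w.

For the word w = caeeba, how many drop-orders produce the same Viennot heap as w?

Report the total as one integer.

0(c) covers ∅
1(a) covers ∅
2(e) covers 1:a
3(e) covers 2:e
4(b) covers 3:e
5(a) covers 3:e
floor of heap: 0:c, 1:a
completions by unplaced set U, small U first (add the entries for U minus each lowest piece of U):
  |U|=1: {0}:1  {4}:1  {5}:1
  |U|=2: {0,4}:2  {0,5}:2  {4,5}:2
  |U|=3: {0,4,5}:6  {3,4,5}:2
  |U|=4: {0,3,4,5}:8  {2,3,4,5}:2
  start at 0(c): 2
  start at 1(a): 10
sum over floor = 12

12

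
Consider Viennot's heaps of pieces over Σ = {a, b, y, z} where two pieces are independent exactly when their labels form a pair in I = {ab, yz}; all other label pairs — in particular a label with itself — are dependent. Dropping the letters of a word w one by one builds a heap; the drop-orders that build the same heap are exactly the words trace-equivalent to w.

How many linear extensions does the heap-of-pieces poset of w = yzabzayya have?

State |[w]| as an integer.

4

#0=y has no predecessor
#1=z has no predecessor
#2=a depends on [0:y, 1:z]
#3=b depends on [0:y, 1:z]
#4=z depends on [2:a, 3:b]
#5=a depends on [4:z]
#6=y depends on [5:a]
#7=y depends on [6:y]
#8=a depends on [7:y]
sources: [0:y, 1:z]
N(rest) = Σ N(rest − s) over sources s of rest; N(one piece) = 1:
  size 1 → [8]=1
  size 2 → [7,8]=1
  size 3 → [6,7,8]=1
  size 4 → [5,6,7,8]=1
  size 5 → [4,5,6,7,8]=1
  size 6 → [2,4,5,6,7,8]=1  [3,4,5,6,7,8]=1
  size 7 → [2,3,4,5,6,7,8]=2
  first=0(y) contributes 2
  first=1(z) contributes 2
|[w]| = 4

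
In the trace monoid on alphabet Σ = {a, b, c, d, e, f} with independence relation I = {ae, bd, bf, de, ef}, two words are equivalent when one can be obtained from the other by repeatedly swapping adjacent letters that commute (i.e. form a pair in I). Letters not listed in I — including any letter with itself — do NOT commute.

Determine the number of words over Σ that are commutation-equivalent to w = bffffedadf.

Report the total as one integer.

#0=b has no predecessor
#1=f has no predecessor
#2=f depends on [1:f]
#3=f depends on [2:f]
#4=f depends on [3:f]
#5=e depends on [0:b]
#6=d depends on [4:f]
#7=a depends on [0:b, 6:d]
#8=d depends on [7:a]
#9=f depends on [8:d]
sources: [0:b, 1:f]
N(rest) = Σ N(rest − s) over sources s of rest; N(one piece) = 1:
  size 1 → [5]=1  [9]=1
  size 2 → [5,9]=2  [8,9]=1
  size 3 → [5,8,9]=3  [7,8,9]=1
  size 4 → [5,7,8,9]=4  [6,7,8,9]=1
  size 5 → [0,5,7,8,9]=4  [4,6,7,8,9]=1  [5,6,7,8,9]=5
  size 6 → [0,5,6,7,8,9]=9  [3,4,6,7,8,9]=1  [4,5,6,7,8,9]=6
  size 7 → [0,4,5,6,7,8,9]=15  [2,3,4,6,7,8,9]=1  [3,4,5,6,7,8,9]=7
  size 8 → [0,3,4,5,6,7,8,9]=22  [1,2,3,4,6,7,8,9]=1  [2,3,4,5,6,7,8,9]=8
  first=0(b) contributes 9
  first=1(f) contributes 30
|[w]| = 39

39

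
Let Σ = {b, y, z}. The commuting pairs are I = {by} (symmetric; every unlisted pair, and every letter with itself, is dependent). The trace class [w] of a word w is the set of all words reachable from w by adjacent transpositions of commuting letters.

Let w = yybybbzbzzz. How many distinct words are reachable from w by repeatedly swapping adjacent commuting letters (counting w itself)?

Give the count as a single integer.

piece 0:y — minimal
piece 1:y rests on {0:y}
piece 2:b — minimal
piece 3:y rests on {1:y}
piece 4:b rests on {2:b}
piece 5:b rests on {4:b}
piece 6:z rests on {3:y, 5:b}
piece 7:b rests on {6:z}
piece 8:z rests on {7:b}
piece 9:z rests on {8:z}
piece 10:z rests on {9:z}
minimal pieces: {0:y, 2:b}
ways to finish when only these pieces remain (= sum over removing one remaining piece with nothing left below it):
  1 left: {10}→1
  2 left: {9,10}→1
  3 left: {8,9,10}→1
  4 left: {7,8,9,10}→1
  5 left: {6,7,8,9,10}→1
  6 left: {3,6,7,8,9,10}→1  {5,6,7,8,9,10}→1
  7 left: {1,3,6,7,8,9,10}→1  {3,5,6,7,8,9,10}→2  {4,5,6,7,8,9,10}→1
  8 left: {0,1,3,6,7,8,9,10}→1  {1,3,5,6,7,8,9,10}→3  {2,4,5,6,7,8,9,10}→1  {3,4,5,6,7,8,9,10}→3
  9 left: {0,1,3,5,6,7,8,9,10}→4  {1,3,4,5,6,7,8,9,10}→6  {2,3,4,5,6,7,8,9,10}→4
  placing 0:y first → 10 extensions
  placing 2:b first → 10 extensions
total linear extensions = 20

20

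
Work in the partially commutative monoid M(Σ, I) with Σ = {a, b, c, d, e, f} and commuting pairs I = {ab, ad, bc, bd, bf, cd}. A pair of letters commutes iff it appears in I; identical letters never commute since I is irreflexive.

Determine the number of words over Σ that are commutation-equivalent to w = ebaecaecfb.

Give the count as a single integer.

6

drop 0:e onto floor
drop 1:b onto {0:e}
drop 2:a onto {0:e}
drop 3:e onto {1:b, 2:a}
drop 4:c onto {3:e}
drop 5:a onto {4:c}
drop 6:e onto {5:a}
drop 7:c onto {6:e}
drop 8:f onto {7:c}
drop 9:b onto {6:e}
ground layer = {0:e}
drop-orders for the pieces not yet dropped (sum over which currently-grounded one goes next):
  1 to go: {8} 1  {9} 1
  2 to go: {7,8} 1  {8,9} 2
  3 to go: {7,8,9} 3
  4 to go: {6,7,8,9} 3
  5 to go: {5,6,7,8,9} 3
  6 to go: {4,5,6,7,8,9} 3
  7 to go: {3,4,5,6,7,8,9} 3
  8 to go: {1,3,4,5,6,7,8,9} 3  {2,3,4,5,6,7,8,9} 3
  if 0:e drops first: 6 orders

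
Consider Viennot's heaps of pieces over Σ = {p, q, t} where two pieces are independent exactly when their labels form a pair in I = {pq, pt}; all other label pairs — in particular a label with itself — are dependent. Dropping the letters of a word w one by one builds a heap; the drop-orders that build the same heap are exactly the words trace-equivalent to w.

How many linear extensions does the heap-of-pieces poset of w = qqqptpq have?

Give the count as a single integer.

0(q) covers ∅
1(q) covers 0:q
2(q) covers 1:q
3(p) covers ∅
4(t) covers 2:q
5(p) covers 3:p
6(q) covers 4:t
floor of heap: 0:q, 3:p
completions by unplaced set U, small U first (add the entries for U minus each lowest piece of U):
  |U|=1: {5}:1  {6}:1
  |U|=2: {3,5}:1  {4,6}:1  {5,6}:2
  |U|=3: {2,4,6}:1  {3,5,6}:3  {4,5,6}:3
  |U|=4: {1,2,4,6}:1  {2,4,5,6}:4  {3,4,5,6}:6
  |U|=5: {0,1,2,4,6}:1  {1,2,4,5,6}:5  {2,3,4,5,6}:10
  start at 0(q): 15
  start at 3(p): 6
sum over floor = 21

21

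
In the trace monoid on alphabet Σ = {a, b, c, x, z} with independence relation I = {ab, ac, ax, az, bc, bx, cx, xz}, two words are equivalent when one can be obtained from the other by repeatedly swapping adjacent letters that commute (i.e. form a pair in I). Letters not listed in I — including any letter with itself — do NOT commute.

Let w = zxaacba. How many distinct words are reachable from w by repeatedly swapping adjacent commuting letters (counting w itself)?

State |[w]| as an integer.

280

0(z) covers ∅
1(x) covers ∅
2(a) covers ∅
3(a) covers 2:a
4(c) covers 0:z
5(b) covers 0:z
6(a) covers 3:a
floor of heap: 0:z, 1:x, 2:a
completions by unplaced set U, small U first (add the entries for U minus each lowest piece of U):
  |U|=1: {1}:1  {4}:1  {5}:1  {6}:1
  |U|=2: {1,4}:2  {1,5}:2  {1,6}:2  {3,6}:1  {4,5}:2  {4,6}:2  {5,6}:2
  |U|=3: {0,4,5}:2  {1,3,6}:3  {1,4,5}:6  {1,4,6}:6  {1,5,6}:6  {2,3,6}:1  {3,4,6}:3  {3,5,6}:3  {4,5,6}:6
  |U|=4: {0,1,4,5}:8  {0,4,5,6}:8  {1,2,3,6}:4  {1,3,4,6}:12  {1,3,5,6}:12  {1,4,5,6}:24  {2,3,4,6}:4  {2,3,5,6}:4  {3,4,5,6}:12
  |U|=5: {0,1,4,5,6}:40  {0,3,4,5,6}:20  {1,2,3,4,6}:20  {1,2,3,5,6}:20  {1,3,4,5,6}:60  {2,3,4,5,6}:20
  start at 0(z): 120
  start at 1(x): 40
  start at 2(a): 120
sum over floor = 280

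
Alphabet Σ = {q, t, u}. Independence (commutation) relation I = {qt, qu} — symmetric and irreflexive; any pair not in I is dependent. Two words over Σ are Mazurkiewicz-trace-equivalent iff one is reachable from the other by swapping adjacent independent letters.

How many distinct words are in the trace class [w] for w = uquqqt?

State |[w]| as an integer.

20

0(u) covers ∅
1(q) covers ∅
2(u) covers 0:u
3(q) covers 1:q
4(q) covers 3:q
5(t) covers 2:u
floor of heap: 0:u, 1:q
completions by unplaced set U, small U first (add the entries for U minus each lowest piece of U):
  |U|=1: {4}:1  {5}:1
  |U|=2: {2,5}:1  {3,4}:1  {4,5}:2
  |U|=3: {0,2,5}:1  {1,3,4}:1  {2,4,5}:3  {3,4,5}:3
  |U|=4: {0,2,4,5}:4  {1,3,4,5}:4  {2,3,4,5}:6
  start at 0(u): 10
  start at 1(q): 10
sum over floor = 20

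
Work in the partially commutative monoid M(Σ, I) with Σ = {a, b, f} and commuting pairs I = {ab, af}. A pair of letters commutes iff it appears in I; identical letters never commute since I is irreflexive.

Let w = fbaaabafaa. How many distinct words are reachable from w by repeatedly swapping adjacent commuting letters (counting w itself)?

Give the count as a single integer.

210

drop 0:f onto floor
drop 1:b onto {0:f}
drop 2:a onto floor
drop 3:a onto {2:a}
drop 4:a onto {3:a}
drop 5:b onto {1:b}
drop 6:a onto {4:a}
drop 7:f onto {5:b}
drop 8:a onto {6:a}
drop 9:a onto {8:a}
ground layer = {0:f, 2:a}
drop-orders for the pieces not yet dropped (sum over which currently-grounded one goes next):
  1 to go: {7} 1  {9} 1
  2 to go: {5,7} 1  {7,9} 2  {8,9} 1
  3 to go: {1,5,7} 1  {5,7,9} 3  {6,8,9} 1  {7,8,9} 3
  4 to go: {0,1,5,7} 1  {1,5,7,9} 4  {4,6,8,9} 1  {5,7,8,9} 6  {6,7,8,9} 4
  5 to go: {0,1,5,7,9} 5  {1,5,7,8,9} 10  {3,4,6,8,9} 1  {4,6,7,8,9} 5  {5,6,7,8,9} 10
  6 to go: {0,1,5,7,8,9} 15  {1,5,6,7,8,9} 20  {2,3,4,6,8,9} 1  {3,4,6,7,8,9} 6  {4,5,6,7,8,9} 15
  7 to go: {0,1,5,6,7,8,9} 35  {1,4,5,6,7,8,9} 35  {2,3,4,6,7,8,9} 7  {3,4,5,6,7,8,9} 21
  8 to go: {0,1,4,5,6,7,8,9} 70  {1,3,4,5,6,7,8,9} 56  {2,3,4,5,6,7,8,9} 28
  if 0:f drops first: 84 orders
  if 2:a drops first: 126 orders
heap linearizations: 210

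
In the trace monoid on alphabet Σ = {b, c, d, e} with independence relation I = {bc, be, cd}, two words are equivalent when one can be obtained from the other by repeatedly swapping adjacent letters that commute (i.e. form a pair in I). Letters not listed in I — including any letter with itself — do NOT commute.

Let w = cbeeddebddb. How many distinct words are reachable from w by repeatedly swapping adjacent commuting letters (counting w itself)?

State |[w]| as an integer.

8

0(c) covers ∅
1(b) covers ∅
2(e) covers 0:c
3(e) covers 2:e
4(d) covers 1:b, 3:e
5(d) covers 4:d
6(e) covers 5:d
7(b) covers 5:d
8(d) covers 6:e, 7:b
9(d) covers 8:d
10(b) covers 9:d
floor of heap: 0:c, 1:b
completions by unplaced set U, small U first (add the entries for U minus each lowest piece of U):
  |U|=1: {10}:1
  |U|=2: {9,10}:1
  |U|=3: {8,9,10}:1
  |U|=4: {6,8,9,10}:1  {7,8,9,10}:1
  |U|=5: {6,7,8,9,10}:2
  |U|=6: {5,6,7,8,9,10}:2
  |U|=7: {4,5,6,7,8,9,10}:2
  |U|=8: {1,4,5,6,7,8,9,10}:2  {3,4,5,6,7,8,9,10}:2
  |U|=9: {1,3,4,5,6,7,8,9,10}:4  {2,3,4,5,6,7,8,9,10}:2
  start at 0(c): 6
  start at 1(b): 2
sum over floor = 8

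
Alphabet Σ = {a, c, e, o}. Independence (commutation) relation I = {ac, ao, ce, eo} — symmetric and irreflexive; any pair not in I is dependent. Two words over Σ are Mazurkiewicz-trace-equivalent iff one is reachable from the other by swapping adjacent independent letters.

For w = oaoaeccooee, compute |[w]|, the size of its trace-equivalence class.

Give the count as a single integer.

#0=o has no predecessor
#1=a has no predecessor
#2=o depends on [0:o]
#3=a depends on [1:a]
#4=e depends on [3:a]
#5=c depends on [2:o]
#6=c depends on [5:c]
#7=o depends on [6:c]
#8=o depends on [7:o]
#9=e depends on [4:e]
#10=e depends on [9:e]
sources: [0:o, 1:a]
N(rest) = Σ N(rest − s) over sources s of rest; N(one piece) = 1:
  size 1 → [8]=1  [10]=1
  size 2 → [7,8]=1  [8,10]=2  [9,10]=1
  size 3 → [4,9,10]=1  [6,7,8]=1  [7,8,10]=3  [8,9,10]=3
  size 4 → [3,4,9,10]=1  [4,8,9,10]=4  [5,6,7,8]=1  [6,7,8,10]=4  [7,8,9,10]=6
  size 5 → [1,3,4,9,10]=1  [2,5,6,7,8]=1  [3,4,8,9,10]=5  [4,7,8,9,10]=10  [5,6,7,8,10]=5  [6,7,8,9,10]=10
  size 6 → [0,2,5,6,7,8]=1  [1,3,4,8,9,10]=6  [2,5,6,7,8,10]=6  [3,4,7,8,9,10]=15  [4,6,7,8,9,10]=20  [5,6,7,8,9,10]=15
  size 7 → [0,2,5,6,7,8,10]=7  [1,3,4,7,8,9,10]=21  [2,5,6,7,8,9,10]=21  [3,4,6,7,8,9,10]=35  [4,5,6,7,8,9,10]=35
  size 8 → [0,2,5,6,7,8,9,10]=28  [1,3,4,6,7,8,9,10]=56  [2,4,5,6,7,8,9,10]=56  [3,4,5,6,7,8,9,10]=70
  size 9 → [0,2,4,5,6,7,8,9,10]=84  [1,3,4,5,6,7,8,9,10]=126  [2,3,4,5,6,7,8,9,10]=126
  first=0(o) contributes 252
  first=1(a) contributes 210
|[w]| = 462

462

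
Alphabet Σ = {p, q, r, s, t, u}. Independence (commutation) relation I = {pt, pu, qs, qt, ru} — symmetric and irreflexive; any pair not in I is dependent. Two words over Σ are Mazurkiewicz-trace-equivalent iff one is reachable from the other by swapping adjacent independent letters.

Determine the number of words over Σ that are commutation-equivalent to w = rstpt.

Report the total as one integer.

#0=r has no predecessor
#1=s depends on [0:r]
#2=t depends on [1:s]
#3=p depends on [1:s]
#4=t depends on [2:t]
sources: [0:r]
N(rest) = Σ N(rest − s) over sources s of rest; N(one piece) = 1:
  size 1 → [3]=1  [4]=1
  size 2 → [2,4]=1  [3,4]=2
  size 3 → [2,3,4]=3
  first=0(r) contributes 3

3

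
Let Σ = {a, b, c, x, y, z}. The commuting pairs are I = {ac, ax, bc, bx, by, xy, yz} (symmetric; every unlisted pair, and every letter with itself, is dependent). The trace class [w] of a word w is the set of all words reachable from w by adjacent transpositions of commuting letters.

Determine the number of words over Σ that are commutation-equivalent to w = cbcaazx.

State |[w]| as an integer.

0(c) covers ∅
1(b) covers ∅
2(c) covers 0:c
3(a) covers 1:b
4(a) covers 3:a
5(z) covers 2:c, 4:a
6(x) covers 5:z
floor of heap: 0:c, 1:b
completions by unplaced set U, small U first (add the entries for U minus each lowest piece of U):
  |U|=1: {6}:1
  |U|=2: {5,6}:1
  |U|=3: {2,5,6}:1  {4,5,6}:1
  |U|=4: {0,2,5,6}:1  {2,4,5,6}:2  {3,4,5,6}:1
  |U|=5: {0,2,4,5,6}:3  {1,3,4,5,6}:1  {2,3,4,5,6}:3
  start at 0(c): 4
  start at 1(b): 6
sum over floor = 10

10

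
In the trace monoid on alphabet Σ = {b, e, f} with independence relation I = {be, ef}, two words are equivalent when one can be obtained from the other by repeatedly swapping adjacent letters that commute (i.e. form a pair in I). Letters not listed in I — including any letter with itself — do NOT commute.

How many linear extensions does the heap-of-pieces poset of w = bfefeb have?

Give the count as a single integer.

15

#0=b has no predecessor
#1=f depends on [0:b]
#2=e has no predecessor
#3=f depends on [1:f]
#4=e depends on [2:e]
#5=b depends on [3:f]
sources: [0:b, 2:e]
N(rest) = Σ N(rest − s) over sources s of rest; N(one piece) = 1:
  size 1 → [4]=1  [5]=1
  size 2 → [2,4]=1  [3,5]=1  [4,5]=2
  size 3 → [1,3,5]=1  [2,4,5]=3  [3,4,5]=3
  size 4 → [0,1,3,5]=1  [1,3,4,5]=4  [2,3,4,5]=6
  first=0(b) contributes 10
  first=2(e) contributes 5
|[w]| = 15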